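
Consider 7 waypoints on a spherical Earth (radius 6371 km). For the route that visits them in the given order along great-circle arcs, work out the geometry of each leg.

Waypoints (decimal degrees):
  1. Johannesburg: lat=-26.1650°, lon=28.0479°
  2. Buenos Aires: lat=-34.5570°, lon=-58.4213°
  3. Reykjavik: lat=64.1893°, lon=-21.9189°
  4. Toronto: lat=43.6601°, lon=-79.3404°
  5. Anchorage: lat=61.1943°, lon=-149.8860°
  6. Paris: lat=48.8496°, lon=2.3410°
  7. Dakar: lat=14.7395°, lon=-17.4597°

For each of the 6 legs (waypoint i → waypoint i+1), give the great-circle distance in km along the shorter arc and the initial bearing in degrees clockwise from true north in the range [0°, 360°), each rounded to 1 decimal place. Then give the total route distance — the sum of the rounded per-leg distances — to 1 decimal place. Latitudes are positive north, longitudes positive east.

Leg 1: dist=8095.4 km, bearing=239.4°
Leg 2: dist=11436.4 km, bearing=15.4°
Leg 3: dist=4193.2 km, bearing=265.3°
Leg 4: dist=4876.9 km, bearing=319.0°
Leg 5: dist=7529.2 km, bearing=19.4°
Leg 6: dist=4201.3 km, bearing=212.3°
Total: 40332.4 km

Leg 1: φ1=-0.4566654, φ2=-0.6031334, Δφ=-0.1464680, Δλ=-1.5091722 rad; a=sin²(Δφ/2)+cosφ1·cosφ2·sin²(Δλ/2)=0.3521777815; c=2·atan2(√a, √(1-a))=1.270666286; dist=6371·c=8095.415 ≈ 8095.4 km; running total=8095.4 km
Leg 1 bearing: y=sinΔλ·cosφ2=-0.82199904, x=cosφ1·sinφ2-sinφ1·cosφ2·cosΔλ=-0.48673601; θ=atan2(y, x)=-120.6313° <0 so +360° → 239.3687° ≈ 239.4°
Leg 2: φ1=-0.6031334, φ2=1.1203146, Δφ=1.7234481, Δλ=0.6370871 rad; a=sin²(Δφ/2)+cosφ1·cosφ2·sin²(Δλ/2)=0.6112005928; c=2·atan2(√a, √(1-a))=1.795072976; dist=6371·c=11436.410 ≈ 11436.4 km; running total=19531.8 km
Leg 2 bearing: y=sinΔλ·cosφ2=0.25900004, x=cosφ1·sinφ2-sinφ1·cosφ2·cosΔλ=0.93992377; θ=atan2(y, x)=15.4058° ≈ 15.4°
Leg 3: φ1=1.1203146, φ2=0.7620125, Δφ=-0.3583021, Δλ=-1.0021942 rad; a=sin²(Δφ/2)+cosφ1·cosφ2·sin²(Δλ/2)=0.1044440040; c=2·atan2(√a, √(1-a))=0.658171504; dist=6371·c=4193.211 ≈ 4193.2 km; running total=23725.0 km
Leg 3 bearing: y=sinΔλ·cosφ2=-0.60961680, x=cosφ1·sinφ2-sinφ1·cosφ2·cosΔλ=-0.05009169; θ=atan2(y, x)=-94.6974° <0 so +360° → 265.3026° ≈ 265.3°
Leg 4: φ1=0.7620125, φ2=1.0680420, Δφ=0.3060295, Δλ=-1.2312530 rad; a=sin²(Δφ/2)+cosφ1·cosφ2·sin²(Δλ/2)=0.1394752145; c=2·atan2(√a, √(1-a))=0.765480412; dist=6371·c=4876.876 ≈ 4876.9 km; running total=28601.9 km
Leg 4 bearing: y=sinΔλ·cosφ2=-0.45433104, x=cosφ1·sinφ2-sinφ1·cosφ2·cosΔλ=0.52313557; θ=atan2(y, x)=-40.9736° <0 so +360° → 319.0264° ≈ 319.0°
Leg 5: φ1=1.0680420, φ2=0.8525864, Δφ=-0.2154557, Δλ=2.6568624 rad; a=sin²(Δφ/2)+cosφ1·cosφ2·sin²(Δλ/2)=0.3103668822; c=2·atan2(√a, √(1-a))=1.181793171; dist=6371·c=7529.204 ≈ 7529.2 km; running total=36131.1 km
Leg 5 bearing: y=sinΔλ·cosφ2=0.30662573, x=cosφ1·sinφ2-sinφ1·cosφ2·cosΔλ=0.87300503; θ=atan2(y, x)=19.3528° ≈ 19.4°
Leg 6: φ1=0.8525864, φ2=0.2572528, Δφ=-0.5953336, Δλ=-0.3455874 rad; a=sin²(Δφ/2)+cosφ1·cosφ2·sin²(Δλ/2)=0.1048318228; c=2·atan2(√a, √(1-a))=0.659438529; dist=6371·c=4201.283 ≈ 4201.3 km; running total=40332.4 km
Leg 6 bearing: y=sinΔλ·cosφ2=-0.32760205, x=cosφ1·sinφ2-sinφ1·cosφ2·cosΔλ=-0.51773096; θ=atan2(y, x)=-147.6758° <0 so +360° → 212.3242° ≈ 212.3°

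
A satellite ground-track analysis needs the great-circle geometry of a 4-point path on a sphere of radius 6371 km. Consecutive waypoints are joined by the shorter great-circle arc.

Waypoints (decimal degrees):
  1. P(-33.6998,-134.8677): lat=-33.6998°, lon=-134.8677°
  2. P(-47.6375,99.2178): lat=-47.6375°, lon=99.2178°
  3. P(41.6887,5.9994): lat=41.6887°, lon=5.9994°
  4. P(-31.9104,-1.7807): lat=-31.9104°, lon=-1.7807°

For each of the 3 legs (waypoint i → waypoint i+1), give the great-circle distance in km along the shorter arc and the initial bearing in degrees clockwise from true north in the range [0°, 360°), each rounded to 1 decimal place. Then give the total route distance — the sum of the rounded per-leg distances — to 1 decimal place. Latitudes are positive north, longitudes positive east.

Leg 1: dist=9490.0 km, bearing=213.2°
Leg 2: dist=13489.1 km, bearing=299.2°
Leg 3: dist=8222.6 km, bearing=186.9°
Total: 31201.7 km

Leg 1: φ1=-0.5881725, φ2=-0.8314312, Δφ=-0.2432588, Δλ=4.0855627 rad; a=sin²(Δφ/2)+cosφ1·cosφ2·sin²(Δλ/2)=0.4594287980; c=2·atan2(√a, √(1-a))=1.489564616; dist=6371·c=9490.016 ≈ 9490.0 km; running total=9490.0 km
Leg 1 bearing: y=sinΔλ·cosφ2=-0.54572138, x=cosφ1·sinφ2-sinφ1·cosφ2·cosΔλ=-0.83402883; θ=atan2(y, x)=-146.8025° <0 so +360° → 213.1975° ≈ 213.2°
Leg 2: φ1=-0.8314312, φ2=0.7276051, Δφ=1.5590363, Δλ=-1.6269680 rad; a=sin²(Δφ/2)+cosφ1·cosφ2·sin²(Δλ/2)=0.7598387944; c=2·atan2(√a, √(1-a))=2.117269864; dist=6371·c=13489.126 ≈ 13489.1 km; running total=22979.1 km
Leg 2 bearing: y=sinΔλ·cosφ2=-0.74559155, x=cosφ1·sinφ2-sinφ1·cosφ2·cosΔλ=0.41716716; θ=atan2(y, x)=-60.7725° <0 so +360° → 299.2275° ≈ 299.2°
Leg 3: φ1=0.7276051, φ2=-0.5569415, Δφ=-1.2845466, Δλ=-0.1357884 rad; a=sin²(Δφ/2)+cosφ1·cosφ2·sin²(Δλ/2)=0.3617393544; c=2·atan2(√a, √(1-a))=1.290623968; dist=6371·c=8222.565 ≈ 8222.6 km; running total=31201.7 km
Leg 3 bearing: y=sinΔλ·cosφ2=-0.11491355, x=cosφ1·sinφ2-sinφ1·cosφ2·cosΔλ=-0.95411260; θ=atan2(y, x)=-173.1324° <0 so +360° → 186.8676° ≈ 186.9°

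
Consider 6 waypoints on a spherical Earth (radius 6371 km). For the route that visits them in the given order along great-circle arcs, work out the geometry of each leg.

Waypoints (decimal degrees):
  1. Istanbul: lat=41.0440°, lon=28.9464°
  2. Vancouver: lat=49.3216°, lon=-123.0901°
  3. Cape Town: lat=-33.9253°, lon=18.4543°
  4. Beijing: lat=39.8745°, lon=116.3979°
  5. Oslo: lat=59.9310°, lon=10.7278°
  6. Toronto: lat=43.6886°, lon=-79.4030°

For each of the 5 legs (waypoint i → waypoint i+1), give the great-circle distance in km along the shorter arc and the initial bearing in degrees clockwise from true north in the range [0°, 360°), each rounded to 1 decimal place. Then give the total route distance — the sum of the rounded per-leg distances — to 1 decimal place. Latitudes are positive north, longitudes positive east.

Leg 1: φ1=0.7163529, φ2=0.8608243, Δφ=0.1444714, Δλ=-2.6535375 rad; a=sin²(Δφ/2)+cosφ1·cosφ2·sin²(Δλ/2)=0.4681115095; c=2·atan2(√a, √(1-a))=1.506976031; dist=6371·c=9600.944 ≈ 9600.9 km; running total=9600.9 km
Leg 1 bearing: y=sinΔλ·cosφ2=-0.30564076, x=cosφ1·sinφ2-sinφ1·cosφ2·cosΔλ=0.95000854; θ=atan2(y, x)=-17.8342° <0 so +360° → 342.1658° ≈ 342.2°
Leg 2: φ1=0.8608243, φ2=-0.5921082, Δφ=-1.4529325, Δλ=2.4704158 rad; a=sin²(Δφ/2)+cosφ1·cosφ2·sin²(Δλ/2)=0.9233982771; c=2·atan2(√a, √(1-a))=2.580729978; dist=6371·c=16441.831 ≈ 16441.8 km; running total=26042.7 km
Leg 2 bearing: y=sinΔλ·cosφ2=0.51603805, x=cosφ1·sinφ2-sinφ1·cosφ2·cosΔλ=0.12899738; θ=atan2(y, x)=75.9650° ≈ 76.0°
Leg 3: φ1=-0.5921082, φ2=0.6959413, Δφ=1.2880495, Δλ=1.7094383 rad; a=sin²(Δφ/2)+cosφ1·cosφ2·sin²(Δλ/2)=0.7229075516; c=2·atan2(√a, √(1-a))=2.032880984; dist=6371·c=12951.485 ≈ 12951.5 km; running total=38994.2 km
Leg 3 bearing: y=sinΔλ·cosφ2=0.76008655, x=cosφ1·sinφ2-sinφ1·cosφ2·cosΔλ=0.47277619; θ=atan2(y, x)=58.1183° ≈ 58.1°
Leg 4: φ1=0.6959413, φ2=1.0459933, Δφ=0.3500520, Δλ=-1.8442912 rad; a=sin²(Δφ/2)+cosφ1·cosφ2·sin²(Δλ/2)=0.2745150296; c=2·atan2(√a, √(1-a))=1.102944565; dist=6371·c=7026.860 ≈ 7026.9 km; running total=46021.1 km
Leg 4 bearing: y=sinΔλ·cosφ2=-0.48242024, x=cosφ1·sinφ2-sinφ1·cosφ2·cosΔλ=0.75093064; θ=atan2(y, x)=-32.7179° <0 so +360° → 327.2821° ≈ 327.3°
Leg 5: φ1=1.0459933, φ2=0.7625099, Δφ=-0.2834834, Δλ=-1.5730792 rad; a=sin²(Δφ/2)+cosφ1·cosφ2·sin²(Δλ/2)=0.2015231633; c=2·atan2(√a, √(1-a))=0.931097713; dist=6371·c=5932.024 ≈ 5932.0 km; running total=51953.1 km
Leg 5 bearing: y=sinΔλ·cosφ2=-0.72310271, x=cosφ1·sinφ2-sinφ1·cosφ2·cosΔλ=0.34751803; θ=atan2(y, x)=-64.3314° <0 so +360° → 295.6686° ≈ 295.7°

Leg 1: dist=9600.9 km, bearing=342.2°
Leg 2: dist=16441.8 km, bearing=76.0°
Leg 3: dist=12951.5 km, bearing=58.1°
Leg 4: dist=7026.9 km, bearing=327.3°
Leg 5: dist=5932.0 km, bearing=295.7°
Total: 51953.1 km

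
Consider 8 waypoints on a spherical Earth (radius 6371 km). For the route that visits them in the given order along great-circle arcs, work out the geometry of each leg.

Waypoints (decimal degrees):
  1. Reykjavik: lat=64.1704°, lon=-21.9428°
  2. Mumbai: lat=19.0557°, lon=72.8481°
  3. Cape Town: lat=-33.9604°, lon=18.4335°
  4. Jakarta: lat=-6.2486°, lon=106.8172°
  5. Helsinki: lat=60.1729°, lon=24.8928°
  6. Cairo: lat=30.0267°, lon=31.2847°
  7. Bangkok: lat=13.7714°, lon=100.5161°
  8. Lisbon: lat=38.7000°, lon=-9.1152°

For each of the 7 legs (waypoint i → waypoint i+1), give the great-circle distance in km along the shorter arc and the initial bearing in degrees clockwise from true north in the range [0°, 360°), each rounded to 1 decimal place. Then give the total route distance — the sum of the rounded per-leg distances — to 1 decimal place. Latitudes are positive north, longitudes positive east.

Leg 1: φ1=1.1199848, φ2=0.3325847, Δφ=-0.7874001, Δλ=1.6544133 rad; a=sin²(Δφ/2)+cosφ1·cosφ2·sin²(Δλ/2)=0.3702629997; c=2·atan2(√a, √(1-a))=1.308318818; dist=6371·c=8335.299 ≈ 8335.3 km; running total=8335.3 km
Leg 1 bearing: y=sinΔλ·cosφ2=0.94189922, x=cosφ1·sinφ2-sinφ1·cosφ2·cosΔλ=0.21330517; θ=atan2(y, x)=77.2399° ≈ 77.2°
Leg 2: φ1=0.3325847, φ2=-0.5927208, Δφ=-0.9253055, Δλ=-0.9497139 rad; a=sin²(Δφ/2)+cosφ1·cosφ2·sin²(Δλ/2)=0.3630880412; c=2·atan2(√a, √(1-a))=1.293429656; dist=6371·c=8240.440 ≈ 8240.4 km; running total=16575.7 km
Leg 2 bearing: y=sinΔλ·cosφ2=-0.67452818, x=cosφ1·sinφ2-sinφ1·cosφ2·cosΔλ=-0.68558894; θ=atan2(y, x)=-135.4659° <0 so +360° → 224.5341° ≈ 224.5°
Leg 3: φ1=-0.5927208, φ2=-0.1090586, Δφ=0.4836622, Δλ=1.5425866 rad; a=sin²(Δφ/2)+cosφ1·cosφ2·sin²(Δλ/2)=0.4579713124; c=2·atan2(√a, √(1-a))=1.486639649; dist=6371·c=9471.381 ≈ 9471.4 km; running total=26047.1 km
Leg 3 bearing: y=sinΔλ·cosφ2=0.99366349, x=cosφ1·sinφ2-sinφ1·cosφ2·cosΔλ=-0.07461381; θ=atan2(y, x)=94.2943° ≈ 94.3°
Leg 4: φ1=-0.1090586, φ2=1.0502152, Δφ=1.1592739, Δλ=-1.4298505 rad; a=sin²(Δφ/2)+cosφ1·cosφ2·sin²(Δλ/2)=0.5124834973; c=2·atan2(√a, √(1-a))=1.595765916; dist=6371·c=10166.625 ≈ 10166.6 km; running total=36213.7 km
Leg 4 bearing: y=sinΔλ·cosφ2=-0.49245207, x=cosφ1·sinφ2-sinφ1·cosφ2·cosΔλ=0.86998138; θ=atan2(y, x)=-29.5120° <0 so +360° → 330.4880° ≈ 330.5°
Leg 5: φ1=1.0502152, φ2=0.5240648, Δφ=-0.5261504, Δλ=0.1115597 rad; a=sin²(Δφ/2)+cosφ1·cosφ2·sin²(Δλ/2)=0.0689650993; c=2·atan2(√a, √(1-a))=0.531456589; dist=6371·c=3385.910 ≈ 3385.9 km; running total=39599.6 km
Leg 5 bearing: y=sinΔλ·cosφ2=0.09638731, x=cosφ1·sinφ2-sinφ1·cosφ2·cosΔλ=-0.49753909; θ=atan2(y, x)=169.0360° ≈ 169.0°
Leg 6: φ1=0.5240648, φ2=0.2403563, Δφ=-0.2837085, Δλ=1.2083159 rad; a=sin²(Δφ/2)+cosφ1·cosφ2·sin²(Δλ/2)=0.2913498734; c=2·atan2(√a, √(1-a))=1.140323815; dist=6371·c=7265.003 ≈ 7265.0 km; running total=46864.6 km
Leg 6 bearing: y=sinΔλ·cosφ2=0.90814133, x=cosφ1·sinφ2-sinφ1·cosφ2·cosΔλ=0.03376117; θ=atan2(y, x)=87.8709° ≈ 87.9°
Leg 7: φ1=0.2403563, φ2=0.6754424, Δφ=0.4350861, Δλ=-1.9134271 rad; a=sin²(Δφ/2)+cosφ1·cosφ2·sin²(Δλ/2)=0.5529113330; c=2·atan2(√a, √(1-a))=1.676817503; dist=6371·c=10683.004 ≈ 10683.0 km; running total=57547.6 km
Leg 7 bearing: y=sinΔλ·cosφ2=-0.73506716, x=cosφ1·sinφ2-sinφ1·cosφ2·cosΔλ=0.66968488; θ=atan2(y, x)=-47.6648° <0 so +360° → 312.3352° ≈ 312.3°

Leg 1: dist=8335.3 km, bearing=77.2°
Leg 2: dist=8240.4 km, bearing=224.5°
Leg 3: dist=9471.4 km, bearing=94.3°
Leg 4: dist=10166.6 km, bearing=330.5°
Leg 5: dist=3385.9 km, bearing=169.0°
Leg 6: dist=7265.0 km, bearing=87.9°
Leg 7: dist=10683.0 km, bearing=312.3°
Total: 57547.6 km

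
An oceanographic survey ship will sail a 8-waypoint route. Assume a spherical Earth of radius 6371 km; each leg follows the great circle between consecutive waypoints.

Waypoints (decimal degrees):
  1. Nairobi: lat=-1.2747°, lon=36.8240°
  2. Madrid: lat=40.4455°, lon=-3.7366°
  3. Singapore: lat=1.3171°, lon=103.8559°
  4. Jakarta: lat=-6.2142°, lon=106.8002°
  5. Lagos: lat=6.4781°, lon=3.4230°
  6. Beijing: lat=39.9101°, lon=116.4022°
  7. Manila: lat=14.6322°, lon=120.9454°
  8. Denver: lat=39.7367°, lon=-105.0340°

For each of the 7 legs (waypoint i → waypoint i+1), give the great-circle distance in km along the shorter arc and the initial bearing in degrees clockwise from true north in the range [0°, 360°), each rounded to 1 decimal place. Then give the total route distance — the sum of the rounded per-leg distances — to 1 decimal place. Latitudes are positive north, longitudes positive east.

Leg 1: dist=6193.1 km, bearing=323.2°
Leg 2: dist=11388.4 km, bearing=77.4°
Leg 3: dist=899.0 km, bearing=158.7°
Leg 4: dist=11556.5 km, bearing=275.2°
Leg 5: dist=11454.4 km, bearing=46.5°
Leg 6: dist=2845.4 km, bearing=169.8°
Leg 7: dist=12323.5 km, bearing=36.3°
Total: 56660.3 km

Leg 1: φ1=-0.0222477, φ2=0.7059071, Δφ=0.7281549, Δλ=-0.7079160 rad; a=sin²(Δφ/2)+cosφ1·cosφ2·sin²(Δλ/2)=0.2182054382; c=2·atan2(√a, √(1-a))=0.972072039; dist=6371·c=6193.071 ≈ 6193.1 km; running total=6193.1 km
Leg 1 bearing: y=sinΔλ·cosφ2=-0.49485693, x=cosφ1·sinφ2-sinφ1·cosφ2·cosΔλ=0.66142567; θ=atan2(y, x)=-36.8026° <0 so +360° → 323.1974° ≈ 323.2°
Leg 2: φ1=0.7059071, φ2=0.0229877, Δφ=-0.6829194, Δλ=1.8778434 rad; a=sin²(Δφ/2)+cosφ1·cosφ2·sin²(Δλ/2)=0.6075217188; c=2·atan2(√a, √(1-a))=1.787532635; dist=6371·c=11388.370 ≈ 11388.4 km; running total=17581.5 km
Leg 2 bearing: y=sinΔλ·cosφ2=0.95297839, x=cosφ1·sinφ2-sinφ1·cosφ2·cosΔλ=0.21351465; θ=atan2(y, x)=77.3714° ≈ 77.4°
Leg 3: φ1=0.0229877, φ2=-0.1084583, Δφ=-0.1314460, Δλ=0.0513877 rad; a=sin²(Δφ/2)+cosφ1·cosφ2·sin²(Δλ/2)=0.0049692736; c=2·atan2(√a, √(1-a))=0.141103177; dist=6371·c=898.968 ≈ 899.0 km; running total=18480.5 km
Leg 3 bearing: y=sinΔλ·cosφ2=0.05106330, x=cosφ1·sinφ2-sinφ1·cosφ2·cosΔλ=-0.13103762; θ=atan2(y, x)=158.7099° ≈ 158.7°
Leg 4: φ1=-0.1084583, φ2=0.1130642, Δφ=0.2215224, Δλ=-1.8042725 rad; a=sin²(Δφ/2)+cosφ1·cosφ2·sin²(Δλ/2)=0.6203727280; c=2·atan2(√a, √(1-a))=1.813930150; dist=6371·c=11556.549 ≈ 11556.5 km; running total=30037.0 km
Leg 4 bearing: y=sinΔλ·cosφ2=-0.96665631, x=cosφ1·sinφ2-sinφ1·cosφ2·cosΔλ=0.08727659; θ=atan2(y, x)=-84.8409° <0 so +360° → 275.1591° ≈ 275.2°
Leg 5: φ1=0.1130642, φ2=0.6965626, Δφ=0.5834985, Δλ=1.9718590 rad; a=sin²(Δφ/2)+cosφ1·cosφ2·sin²(Δλ/2)=0.6125784819; c=2·atan2(√a, √(1-a))=1.797900460; dist=6371·c=11454.424 ≈ 11454.4 km; running total=41491.4 km
Leg 5 bearing: y=sinΔλ·cosφ2=0.70618391, x=cosφ1·sinφ2-sinφ1·cosφ2·cosΔλ=0.67127389; θ=atan2(y, x)=46.4518° ≈ 46.5°
Leg 6: φ1=0.6965626, φ2=0.2553801, Δφ=-0.4411826, Δλ=0.0792938 rad; a=sin²(Δφ/2)+cosφ1·cosφ2·sin²(Δλ/2)=0.0490423347; c=2·atan2(√a, √(1-a))=0.446612612; dist=6371·c=2845.369 ≈ 2845.4 km; running total=44336.8 km
Leg 6 bearing: y=sinΔλ·cosφ2=0.07664172, x=cosφ1·sinφ2-sinφ1·cosφ2·cosΔλ=-0.42505856; θ=atan2(y, x)=169.7789° ≈ 169.8°
Leg 7: φ1=0.2553801, φ2=0.6935362, Δφ=0.4381562, Δλ=-3.9440846 rad; a=sin²(Δφ/2)+cosφ1·cosφ2·sin²(Δλ/2)=0.6777836189; c=2·atan2(√a, √(1-a))=1.934317222; dist=6371·c=12323.535 ≈ 12323.5 km; running total=56660.3 km
Leg 7 bearing: y=sinΔλ·cosφ2=0.55297319, x=cosφ1·sinφ2-sinφ1·cosφ2·cosΔλ=0.75352013; θ=atan2(y, x)=36.2732° ≈ 36.3°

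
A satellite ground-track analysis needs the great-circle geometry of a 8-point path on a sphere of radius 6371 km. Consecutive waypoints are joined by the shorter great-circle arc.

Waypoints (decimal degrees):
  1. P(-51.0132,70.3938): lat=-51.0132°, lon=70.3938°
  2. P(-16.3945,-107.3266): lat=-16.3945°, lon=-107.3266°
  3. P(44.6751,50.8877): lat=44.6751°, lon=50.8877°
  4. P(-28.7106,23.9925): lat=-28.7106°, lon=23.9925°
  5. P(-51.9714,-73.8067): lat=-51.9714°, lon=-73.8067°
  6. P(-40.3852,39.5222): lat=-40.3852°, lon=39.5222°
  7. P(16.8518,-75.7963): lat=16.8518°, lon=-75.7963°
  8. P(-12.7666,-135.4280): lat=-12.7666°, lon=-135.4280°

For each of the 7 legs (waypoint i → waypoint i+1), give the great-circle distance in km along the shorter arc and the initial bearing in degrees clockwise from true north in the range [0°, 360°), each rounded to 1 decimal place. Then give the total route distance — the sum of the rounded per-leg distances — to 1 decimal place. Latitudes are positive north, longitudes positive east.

Leg 1: φ1=-0.8903483, φ2=-0.2861380, Δφ=0.6042103, Δλ=-3.1018061 rad; a=sin²(Δφ/2)+cosφ1·cosφ2·sin²(Δλ/2)=0.6918468014; c=2·atan2(√a, √(1-a))=1.964589057; dist=6371·c=12516.397 ≈ 12516.4 km; running total=12516.4 km
Leg 1 bearing: y=sinΔλ·cosφ2=-0.03815878, x=cosφ1·sinφ2-sinφ1·cosφ2·cosΔλ=-0.92267173; θ=atan2(y, x)=-177.6318° <0 so +360° → 182.3682° ≈ 182.4°
Leg 2: φ1=-0.2861380, φ2=0.7797276, Δφ=1.0658656, Δλ=2.7613605 rad; a=sin²(Δφ/2)+cosφ1·cosφ2·sin²(Δλ/2)=0.9159573085; c=2·atan2(√a, √(1-a))=2.553345499; dist=6371·c=16267.364 ≈ 16267.4 km; running total=28783.8 km
Leg 2 bearing: y=sinΔλ·cosφ2=0.26391676, x=cosφ1·sinφ2-sinφ1·cosφ2·cosΔλ=0.48812500; θ=atan2(y, x)=28.3990° ≈ 28.4°
Leg 3: φ1=0.7797276, φ2=-0.5010945, Δφ=-1.2808221, Δλ=-0.4694098 rad; a=sin²(Δφ/2)+cosφ1·cosφ2·sin²(Δλ/2)=0.3907662658; c=2·atan2(√a, √(1-a))=1.350552601; dist=6371·c=8604.371 ≈ 8604.4 km; running total=37388.2 km
Leg 3 bearing: y=sinΔλ·cosφ2=-0.39674564, x=cosφ1·sinφ2-sinφ1·cosφ2·cosΔλ=-0.89155194; θ=atan2(y, x)=-156.0107° <0 so +360° → 203.9893° ≈ 204.0°
Leg 4: φ1=-0.5010945, φ2=-0.9070720, Δφ=-0.4059775, Δλ=-1.7069180 rad; a=sin²(Δφ/2)+cosφ1·cosφ2·sin²(Δλ/2)=0.3474601281; c=2·atan2(√a, √(1-a))=1.260774163; dist=6371·c=8032.392 ≈ 8032.4 km; running total=45420.6 km
Leg 4 bearing: y=sinΔλ·cosφ2=-0.61035608, x=cosφ1·sinφ2-sinφ1·cosφ2·cosΔλ=-0.73102107; θ=atan2(y, x)=-140.1403° <0 so +360° → 219.8597° ≈ 219.9°
Leg 5: φ1=-0.9070720, φ2=-0.7048547, Δφ=0.2022173, Δλ=1.9779624 rad; a=sin²(Δφ/2)+cosφ1·cosφ2·sin²(Δλ/2)=0.3377284009; c=2·atan2(√a, √(1-a))=1.240267582; dist=6371·c=7901.745 ≈ 7901.7 km; running total=53322.3 km
Leg 5 bearing: y=sinΔλ·cosφ2=0.69943378, x=cosφ1·sinφ2-sinφ1·cosφ2·cosΔλ=-0.63676063; θ=atan2(y, x)=132.3146° ≈ 132.3°
Leg 6: φ1=-0.7048547, φ2=0.2941194, Δφ=0.9989741, Δλ=-2.0126875 rad; a=sin²(Δφ/2)+cosφ1·cosφ2·sin²(Δλ/2)=0.7497931089; c=2·atan2(√a, √(1-a))=2.093917374; dist=6371·c=13340.348 ≈ 13340.3 km; running total=66662.6 km
Leg 6 bearing: y=sinΔλ·cosφ2=-0.86512715, x=cosφ1·sinφ2-sinφ1·cosφ2·cosΔλ=-0.04436925; θ=atan2(y, x)=-92.9359° <0 so +360° → 267.0641° ≈ 267.1°
Leg 7: φ1=0.2941194, φ2=-0.2228192, Δφ=-0.5169386, Δλ=-1.0407695 rad; a=sin²(Δφ/2)+cosφ1·cosφ2·sin²(Δλ/2)=0.2960880999; c=2·atan2(√a, √(1-a))=1.150726949; dist=6371·c=7331.281 ≈ 7331.3 km; running total=73993.9 km
Leg 7 bearing: y=sinΔλ·cosφ2=-0.84146382, x=cosφ1·sinφ2-sinφ1·cosφ2·cosΔλ=-0.35442684; θ=atan2(y, x)=-112.8410° <0 so +360° → 247.1590° ≈ 247.2°

Leg 1: dist=12516.4 km, bearing=182.4°
Leg 2: dist=16267.4 km, bearing=28.4°
Leg 3: dist=8604.4 km, bearing=204.0°
Leg 4: dist=8032.4 km, bearing=219.9°
Leg 5: dist=7901.7 km, bearing=132.3°
Leg 6: dist=13340.3 km, bearing=267.1°
Leg 7: dist=7331.3 km, bearing=247.2°
Total: 73993.9 km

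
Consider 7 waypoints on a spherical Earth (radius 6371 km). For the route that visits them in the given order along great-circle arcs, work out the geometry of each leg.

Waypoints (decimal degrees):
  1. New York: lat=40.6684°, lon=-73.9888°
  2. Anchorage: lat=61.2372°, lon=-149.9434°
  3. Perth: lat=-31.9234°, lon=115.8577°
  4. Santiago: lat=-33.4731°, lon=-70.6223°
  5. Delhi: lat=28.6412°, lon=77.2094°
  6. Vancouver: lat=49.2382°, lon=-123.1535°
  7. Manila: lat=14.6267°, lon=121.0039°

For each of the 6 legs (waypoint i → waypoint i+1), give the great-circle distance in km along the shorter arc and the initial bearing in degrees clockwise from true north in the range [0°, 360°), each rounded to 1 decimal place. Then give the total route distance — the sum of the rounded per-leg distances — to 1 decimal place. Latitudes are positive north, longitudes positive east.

Leg 1: dist=5416.5 km, bearing=321.6°
Leg 2: dist=13295.3 km, bearing=256.7°
Leg 3: dist=12711.7 km, bearing=174.1°
Leg 4: dist=16916.8 km, bearing=91.2°
Leg 5: dist=11122.8 km, bearing=13.3°
Leg 6: dist=10544.1 km, bearing=299.1°
Total: 70007.2 km

Leg 1: φ1=0.7097975, φ2=1.0687908, Δφ=0.3589933, Δλ=-1.3256579 rad; a=sin²(Δφ/2)+cosφ1·cosφ2·sin²(Δλ/2)=0.1700742140; c=2·atan2(√a, √(1-a))=0.850175119; dist=6371·c=5416.466 ≈ 5416.5 km; running total=5416.5 km
Leg 1 bearing: y=sinΔλ·cosφ2=-0.46679899, x=cosφ1·sinφ2-sinφ1·cosφ2·cosΔλ=0.58880778; θ=atan2(y, x)=-38.4069° <0 so +360° → 321.5931° ≈ 321.6°
Leg 2: φ1=1.0687908, φ2=-0.5571684, Δφ=-1.6259592, Δλ=4.6391044 rad; a=sin²(Δφ/2)+cosφ1·cosφ2·sin²(Δλ/2)=0.7467232018; c=2·atan2(√a, √(1-a))=2.086844049; dist=6371·c=13295.283 ≈ 13295.3 km; running total=18711.8 km
Leg 2 bearing: y=sinΔλ·cosφ2=-0.84647764, x=cosφ1·sinφ2-sinφ1·cosφ2·cosΔλ=-0.19996563; θ=atan2(y, x)=-103.2915° <0 so +360° → 256.7085° ≈ 256.7°
Leg 3: φ1=-0.5571684, φ2=-0.5842158, Δφ=-0.0270474, Δλ=-3.2546900 rad; a=sin²(Δφ/2)+cosφ1·cosφ2·sin²(Δλ/2)=0.7059066177; c=2·atan2(√a, √(1-a))=1.995239290; dist=6371·c=12711.670 ≈ 12711.7 km; running total=31423.5 km
Leg 3 bearing: y=sinΔλ·cosφ2=0.09413857, x=cosφ1·sinφ2-sinφ1·cosφ2·cosΔλ=-0.90639273; θ=atan2(y, x)=174.0705° ≈ 174.1°
Leg 4: φ1=-0.5842158, φ2=0.4998832, Δφ=1.0840990, Δλ=2.5801499 rad; a=sin²(Δφ/2)+cosφ1·cosφ2·sin²(Δλ/2)=0.9420316534; c=2·atan2(√a, √(1-a))=2.655282332; dist=6371·c=16916.804 ≈ 16916.8 km; running total=48340.3 km
Leg 4 bearing: y=sinΔλ·cosφ2=0.46726180, x=cosφ1·sinφ2-sinφ1·cosφ2·cosΔλ=-0.00992393; θ=atan2(y, x)=91.2167° ≈ 91.2°
Leg 5: φ1=0.4998832, φ2=0.8593687, Δφ=0.3594855, Δλ=-3.4969923 rad; a=sin²(Δφ/2)+cosφ1·cosφ2·sin²(Δλ/2)=0.5870801975; c=2·atan2(√a, √(1-a))=1.745849395; dist=6371·c=11122.806 ≈ 11122.8 km; running total=59463.1 km
Leg 5 bearing: y=sinΔλ·cosφ2=0.22719188, x=cosφ1·sinφ2-sinφ1·cosφ2·cosΔλ=0.95815031; θ=atan2(y, x)=13.3393° ≈ 13.3°
Leg 6: φ1=0.8593687, φ2=0.2552841, Δφ=-0.6040846, Δλ=4.2613505 rad; a=sin²(Δφ/2)+cosφ1·cosφ2·sin²(Δλ/2)=0.5420580084; c=2·atan2(√a, √(1-a))=1.655011855; dist=6371·c=10544.081 ≈ 10544.1 km; running total=70007.2 km
Leg 6 bearing: y=sinΔλ·cosφ2=-0.87082753, x=cosφ1·sinφ2-sinφ1·cosφ2·cosΔλ=0.48433863; θ=atan2(y, x)=-60.9180° <0 so +360° → 299.0820° ≈ 299.1°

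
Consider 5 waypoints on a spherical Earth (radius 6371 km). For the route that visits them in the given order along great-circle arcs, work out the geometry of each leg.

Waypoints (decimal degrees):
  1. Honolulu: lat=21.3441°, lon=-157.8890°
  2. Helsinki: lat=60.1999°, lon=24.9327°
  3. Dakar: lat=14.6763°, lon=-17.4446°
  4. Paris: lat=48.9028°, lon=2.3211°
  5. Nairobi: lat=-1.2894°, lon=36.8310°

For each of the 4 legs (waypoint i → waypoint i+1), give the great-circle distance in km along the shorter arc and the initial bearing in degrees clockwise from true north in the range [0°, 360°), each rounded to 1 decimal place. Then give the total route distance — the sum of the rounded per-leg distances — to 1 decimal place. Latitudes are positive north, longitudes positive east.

Leg 1: dist=10944.2 km, bearing=358.6°
Leg 2: dist=6104.6 km, bearing=232.8°
Leg 3: dist=4211.5 km, bearing=21.2°
Leg 4: dist=6489.4 km, bearing=138.3°
Total: 27749.7 km

Leg 1: φ1=0.3725248, φ2=1.0506865, Δφ=0.6781616, Δλ=3.1908406 rad; a=sin²(Δφ/2)+cosφ1·cosφ2·sin²(Δλ/2)=0.5732443177; c=2·atan2(√a, √(1-a))=1.717814002; dist=6371·c=10944.193 ≈ 10944.2 km; running total=10944.2 km
Leg 1 bearing: y=sinΔλ·cosφ2=-0.02446513, x=cosφ1·sinφ2-sinφ1·cosφ2·cosΔλ=0.98890977; θ=atan2(y, x)=-1.4172° <0 so +360° → 358.5828° ≈ 358.6°
Leg 2: φ1=1.0506865, φ2=0.2561498, Δφ=-0.7945367, Δλ=-0.7396234 rad; a=sin²(Δφ/2)+cosφ1·cosφ2·sin²(Δλ/2)=0.2124982540; c=2·atan2(√a, √(1-a))=0.958187911; dist=6371·c=6104.615 ≈ 6104.6 km; running total=17048.8 km
Leg 2 bearing: y=sinΔλ·cosφ2=-0.65201860, x=cosφ1·sinφ2-sinφ1·cosφ2·cosΔλ=-0.49420919; θ=atan2(y, x)=-127.1610° <0 so +360° → 232.8390° ≈ 232.8°
Leg 3: φ1=0.2561498, φ2=0.8535149, Δφ=0.5973651, Δλ=0.3449765 rad; a=sin²(Δφ/2)+cosφ1·cosφ2·sin²(Δλ/2)=0.1053220207; c=2·atan2(√a, √(1-a))=0.661037075; dist=6371·c=4211.467 ≈ 4211.5 km; running total=21260.3 km
Leg 3 bearing: y=sinΔλ·cosφ2=0.22229516, x=cosφ1·sinφ2-sinφ1·cosφ2·cosΔλ=0.57227793; θ=atan2(y, x)=21.2281° ≈ 21.2°
Leg 4: φ1=0.8535149, φ2=-0.0225043, Δφ=-0.8760191, Δλ=0.6023114 rad; a=sin²(Δφ/2)+cosφ1·cosφ2·sin²(Δλ/2)=0.2377146898; c=2·atan2(√a, √(1-a))=1.018585634; dist=6371·c=6489.409 ≈ 6489.4 km; running total=27749.7 km
Leg 4 bearing: y=sinΔλ·cosφ2=0.56640517, x=cosφ1·sinφ2-sinφ1·cosφ2·cosΔλ=-0.63561848; θ=atan2(y, x)=138.2955° ≈ 138.3°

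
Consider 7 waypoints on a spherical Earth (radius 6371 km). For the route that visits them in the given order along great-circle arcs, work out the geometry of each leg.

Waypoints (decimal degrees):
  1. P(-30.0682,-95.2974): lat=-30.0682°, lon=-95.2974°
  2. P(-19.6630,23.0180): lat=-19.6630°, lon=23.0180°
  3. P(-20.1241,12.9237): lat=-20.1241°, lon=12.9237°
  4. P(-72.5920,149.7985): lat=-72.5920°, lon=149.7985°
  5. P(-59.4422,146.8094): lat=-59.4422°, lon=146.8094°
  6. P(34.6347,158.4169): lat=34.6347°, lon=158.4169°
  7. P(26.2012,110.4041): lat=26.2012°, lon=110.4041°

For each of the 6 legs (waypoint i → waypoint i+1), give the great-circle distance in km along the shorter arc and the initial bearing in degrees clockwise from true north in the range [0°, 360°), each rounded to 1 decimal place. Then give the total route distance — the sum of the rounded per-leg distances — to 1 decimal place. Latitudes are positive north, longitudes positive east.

Leg 1: dist=11407.5 km, bearing=121.8°
Leg 2: dist=1056.5 km, bearing=265.5°
Leg 3: dist=9220.2 km, bearing=168.1°
Leg 4: dist=1468.0 km, bearing=353.3°
Leg 5: dist=10515.5 km, bearing=9.6°
Leg 6: dist=4654.4 km, bearing=271.9°
Total: 38322.1 km

Leg 1: φ1=-0.5247891, φ2=-0.3431841, Δφ=0.1816050, Δλ=2.0649933 rad; a=sin²(Δφ/2)+cosφ1·cosφ2·sin²(Δλ/2)=0.6089838344; c=2·atan2(√a, √(1-a))=1.790527911; dist=6371·c=11407.453 ≈ 11407.5 km; running total=11407.5 km
Leg 1 bearing: y=sinΔλ·cosφ2=0.82901496, x=cosφ1·sinφ2-sinφ1·cosφ2·cosΔλ=-0.51499931; θ=atan2(y, x)=121.8493° ≈ 121.8°
Leg 2: φ1=-0.3431841, φ2=-0.3512318, Δφ=-0.0080477, Δλ=-0.1761788 rad; a=sin²(Δφ/2)+cosφ1·cosφ2·sin²(Δλ/2)=0.0068596063; c=2·atan2(√a, √(1-a))=0.165835444; dist=6371·c=1056.538 ≈ 1056.5 km; running total=12464.0 km
Leg 2 bearing: y=sinΔλ·cosφ2=-0.16456856, x=cosφ1·sinφ2-sinφ1·cosφ2·cosΔλ=-0.01293825; θ=atan2(y, x)=-94.4953° <0 so +360° → 265.5047° ≈ 265.5°
Leg 3: φ1=-0.3512318, φ2=-1.2669694, Δφ=-0.9157376, Δλ=2.3889159 rad; a=sin²(Δφ/2)+cosφ1·cosφ2·sin²(Δλ/2)=0.4383642452; c=2·atan2(√a, √(1-a))=1.447210460; dist=6371·c=9220.178 ≈ 9220.2 km; running total=21684.2 km
Leg 3 bearing: y=sinΔλ·cosφ2=0.20451382, x=cosφ1·sinφ2-sinφ1·cosφ2·cosΔλ=-0.97107066; θ=atan2(y, x)=168.1069° ≈ 168.1°
Leg 4: φ1=-1.2669694, φ2=-1.0374621, Δφ=0.2295073, Δλ=-0.0521696 rad; a=sin²(Δφ/2)+cosφ1·cosφ2·sin²(Δλ/2)=0.0132141696; c=2·atan2(√a, √(1-a))=0.230415174; dist=6371·c=1467.975 ≈ 1468.0 km; running total=23152.2 km
Leg 4 bearing: y=sinΔλ·cosφ2=-0.02651140, x=cosφ1·sinφ2-sinφ1·cosφ2·cosΔλ=0.22683776; θ=atan2(y, x)=-6.6661° <0 so +360° → 353.3339° ≈ 353.3°
Leg 5: φ1=-1.0374621, φ2=0.6044896, Δφ=1.6419517, Δλ=0.2025891 rad; a=sin²(Δφ/2)+cosφ1·cosφ2·sin²(Δλ/2)=0.5398251324; c=2·atan2(√a, √(1-a))=1.650531052; dist=6371·c=10515.533 ≈ 10515.5 km; running total=33667.7 km
Leg 5 bearing: y=sinΔλ·cosφ2=0.16555087, x=cosφ1·sinφ2-sinφ1·cosφ2·cosΔλ=0.98297952; θ=atan2(y, x)=9.5599° ≈ 9.6°
Leg 6: φ1=0.6044896, φ2=0.4572972, Δφ=-0.1471923, Δλ=-0.8379814 rad; a=sin²(Δφ/2)+cosφ1·cosφ2·sin²(Δλ/2)=0.1276000251; c=2·atan2(√a, √(1-a))=0.730561332; dist=6371·c=4654.406 ≈ 4654.4 km; running total=38322.1 km
Leg 6 bearing: y=sinΔλ·cosφ2=-0.66692015, x=cosφ1·sinφ2-sinφ1·cosφ2·cosΔλ=0.02214828; θ=atan2(y, x)=-88.0979° <0 so +360° → 271.9021° ≈ 271.9°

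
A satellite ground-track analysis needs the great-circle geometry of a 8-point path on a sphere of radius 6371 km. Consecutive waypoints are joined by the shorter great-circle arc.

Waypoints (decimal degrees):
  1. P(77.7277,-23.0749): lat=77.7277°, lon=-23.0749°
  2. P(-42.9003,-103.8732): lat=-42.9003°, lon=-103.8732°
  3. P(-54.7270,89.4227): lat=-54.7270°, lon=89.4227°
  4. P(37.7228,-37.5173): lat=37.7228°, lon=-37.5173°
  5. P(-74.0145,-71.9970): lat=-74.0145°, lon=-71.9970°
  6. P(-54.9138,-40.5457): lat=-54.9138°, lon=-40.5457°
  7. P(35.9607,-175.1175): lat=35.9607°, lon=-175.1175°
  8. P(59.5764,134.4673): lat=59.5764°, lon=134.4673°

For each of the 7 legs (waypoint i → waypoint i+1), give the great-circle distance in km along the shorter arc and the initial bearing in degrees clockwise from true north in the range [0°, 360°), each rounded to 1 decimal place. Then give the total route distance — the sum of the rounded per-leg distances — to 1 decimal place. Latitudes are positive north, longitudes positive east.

Leg 1: dist=14434.4 km, bearing=250.3°
Leg 2: dist=9086.5 km, bearing=187.7°
Leg 3: dist=15647.0 km, bearing=266.9°
Leg 4: dist=12689.4 km, bearing=189.8°
Leg 5: dist=2538.1 km, bearing=50.6°
Leg 6: dist=15990.7 km, bearing=257.6°
Leg 7: dist=4432.8 km, bearing=322.5°
Total: 74818.9 km

Leg 1: φ1=1.3566043, φ2=-0.7487515, Δφ=-2.1053558, Δλ=-1.4101964 rad; a=sin²(Δφ/2)+cosφ1·cosφ2·sin²(Δλ/2)=0.8201349472; c=2·atan2(√a, √(1-a))=2.265645897; dist=6371·c=14434.430 ≈ 14434.4 km; running total=14434.4 km
Leg 1 bearing: y=sinΔλ·cosφ2=-0.72311267, x=cosφ1·sinφ2-sinφ1·cosφ2·cosΔλ=-0.25915735; θ=atan2(y, x)=-109.7172° <0 so +360° → 250.2828° ≈ 250.3°
Leg 2: φ1=-0.7487515, φ2=-0.9551663, Δφ=-0.2064149, Δλ=3.3736499 rad; a=sin²(Δφ/2)+cosφ1·cosφ2·sin²(Δλ/2)=0.4279661902; c=2·atan2(√a, √(1-a))=1.426225629; dist=6371·c=9086.483 ≈ 9086.5 km; running total=23520.9 km
Leg 2 bearing: y=sinΔλ·cosφ2=-0.13280729, x=cosφ1·sinφ2-sinφ1·cosφ2·cosΔλ=-0.98061549; θ=atan2(y, x)=-172.2872° <0 so +360° → 187.7128° ≈ 187.7°
Leg 3: φ1=-0.9551663, φ2=0.6583871, Δφ=1.6135534, Δλ=-2.2155210 rad; a=sin²(Δφ/2)+cosφ1·cosφ2·sin²(Δλ/2)=0.8870111770; c=2·atan2(√a, √(1-a))=2.455965883; dist=6371·c=15646.959 ≈ 15647.0 km; running total=39167.9 km
Leg 3 bearing: y=sinΔλ·cosφ2=-0.63220296, x=cosφ1·sinφ2-sinφ1·cosφ2·cosΔλ=-0.03476802; θ=atan2(y, x)=-93.1478° <0 so +360° → 266.8522° ≈ 266.9°
Leg 4: φ1=0.6583871, φ2=-1.2917967, Δφ=-1.9501838, Δλ=-0.6017843 rad; a=sin²(Δφ/2)+cosφ1·cosφ2·sin²(Δλ/2)=0.7043093296; c=2·atan2(√a, √(1-a))=1.991736418; dist=6371·c=12689.353 ≈ 12689.4 km; running total=51857.3 km
Leg 4 bearing: y=sinΔλ·cosφ2=-0.15590450, x=cosφ1·sinφ2-sinφ1·cosφ2·cosΔλ=-0.89929115; θ=atan2(y, x)=-170.1647° <0 so +360° → 189.8353° ≈ 189.8°
Leg 5: φ1=-1.2917967, φ2=-0.9584266, Δφ=0.3333701, Δλ=0.5489287 rad; a=sin²(Δφ/2)+cosφ1·cosφ2·sin²(Δλ/2)=0.0391558564; c=2·atan2(√a, √(1-a))=0.398386072; dist=6371·c=2538.118 ≈ 2538.1 km; running total=54395.4 km
Leg 5 bearing: y=sinΔλ·cosφ2=0.29991976, x=cosφ1·sinφ2-sinφ1·cosφ2·cosΔλ=0.24604641; θ=atan2(y, x)=50.6354° ≈ 50.6°
Leg 6: φ1=-0.9584266, φ2=0.6276326, Δφ=1.5860592, Δλ=-2.3487210 rad; a=sin²(Δφ/2)+cosφ1·cosφ2·sin²(Δλ/2)=0.9035225161; c=2·atan2(√a, √(1-a))=2.509926924; dist=6371·c=15990.744 ≈ 15990.7 km; running total=70386.1 km
Leg 6 bearing: y=sinΔλ·cosφ2=-0.57660776, x=cosφ1·sinφ2-sinφ1·cosφ2·cosΔλ=-0.12728632; θ=atan2(y, x)=-102.4484° <0 so +360° → 257.5516° ≈ 257.6°
Leg 7: φ1=0.6276326, φ2=1.0398043, Δφ=0.4121717, Δλ=5.4032741 rad; a=sin²(Δφ/2)+cosφ1·cosφ2·sin²(Δλ/2)=0.1162219745; c=2·atan2(√a, √(1-a))=0.695776750; dist=6371·c=4432.794 ≈ 4432.8 km; running total=74818.9 km
Leg 7 bearing: y=sinΔλ·cosφ2=-0.39026504, x=cosφ1·sinφ2-sinφ1·cosφ2·cosΔλ=0.50847901; θ=atan2(y, x)=-37.5068° <0 so +360° → 322.4932° ≈ 322.5°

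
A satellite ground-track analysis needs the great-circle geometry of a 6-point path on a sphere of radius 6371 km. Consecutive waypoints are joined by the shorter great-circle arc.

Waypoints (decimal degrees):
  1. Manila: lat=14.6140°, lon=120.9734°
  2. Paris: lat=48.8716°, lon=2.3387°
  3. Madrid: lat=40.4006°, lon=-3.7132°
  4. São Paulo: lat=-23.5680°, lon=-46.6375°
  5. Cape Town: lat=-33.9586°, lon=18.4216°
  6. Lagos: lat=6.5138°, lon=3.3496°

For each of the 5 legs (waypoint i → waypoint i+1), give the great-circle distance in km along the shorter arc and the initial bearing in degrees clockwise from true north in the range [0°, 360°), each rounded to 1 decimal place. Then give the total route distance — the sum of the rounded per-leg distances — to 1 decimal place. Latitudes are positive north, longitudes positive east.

Leg 1: dist=10741.6 km, bearing=324.5°
Leg 2: dist=1055.8 km, bearing=209.1°
Leg 3: dist=8384.7 km, bearing=220.2°
Leg 4: dist=6343.5 km, bearing=116.3°
Leg 5: dist=4771.9 km, bearing=337.7°
Total: 31297.5 km

Leg 1: φ1=0.2550624, φ2=0.8529703, Δφ=0.5979079, Δλ=-2.0705661 rad; a=sin²(Δφ/2)+cosφ1·cosφ2·sin²(Δλ/2)=0.5574823368; c=2·atan2(√a, √(1-a))=1.686015764; dist=6371·c=10741.606 ≈ 10741.6 km; running total=10741.6 km
Leg 1 bearing: y=sinΔλ·cosφ2=-0.57730136, x=cosφ1·sinφ2-sinφ1·cosφ2·cosΔλ=0.80839735; θ=atan2(y, x)=-35.5318° <0 so +360° → 324.4682° ≈ 324.5°
Leg 2: φ1=0.8529703, φ2=0.7051235, Δφ=-0.1478468, Δλ=-0.1056256 rad; a=sin²(Δφ/2)+cosφ1·cosφ2·sin²(Δλ/2)=0.0068505222; c=2·atan2(√a, √(1-a))=0.165725349; dist=6371·c=1055.836 ≈ 1055.8 km; running total=11797.4 km
Leg 2 bearing: y=sinΔλ·cosφ2=-0.08028772, x=cosφ1·sinφ2-sinφ1·cosφ2·cosΔλ=-0.14411194; θ=atan2(y, x)=-150.8769° <0 so +360° → 209.1231° ≈ 209.1°
Leg 3: φ1=0.7051235, φ2=-0.4113392, Δφ=-1.1164627, Δλ=-0.7491704 rad; a=sin²(Δφ/2)+cosφ1·cosφ2·sin²(Δλ/2)=0.3740127250; c=2·atan2(√a, √(1-a))=1.316076227; dist=6371·c=8384.722 ≈ 8384.7 km; running total=20182.1 km
Leg 3 bearing: y=sinΔλ·cosφ2=-0.62422405, x=cosφ1·sinφ2-sinφ1·cosφ2·cosΔλ=-0.73949520; θ=atan2(y, x)=-139.8316° <0 so +360° → 220.1684° ≈ 220.2°
Leg 4: φ1=-0.4113392, φ2=-0.5926894, Δφ=-0.1813502, Δλ=1.1354955 rad; a=sin²(Δφ/2)+cosφ1·cosφ2·sin²(Δλ/2)=0.2280334523; c=2·atan2(√a, √(1-a))=0.995679180; dist=6371·c=6343.472 ≈ 6343.5 km; running total=26525.6 km
Leg 4 bearing: y=sinΔλ·cosφ2=0.75209038, x=cosφ1·sinφ2-sinφ1·cosφ2·cosΔλ=-0.37215164; θ=atan2(y, x)=116.3273° ≈ 116.3°
Leg 5: φ1=-0.5926894, φ2=0.1136873, Δφ=0.7063766, Δλ=-0.2630560 rad; a=sin²(Δφ/2)+cosφ1·cosφ2·sin²(Δλ/2)=0.1338150080; c=2·atan2(√a, √(1-a))=0.749000231; dist=6371·c=4771.880 ≈ 4771.9 km; running total=31297.5 km
Leg 5 bearing: y=sinΔλ·cosφ2=-0.25835403, x=cosφ1·sinφ2-sinφ1·cosφ2·cosΔλ=0.62999000; θ=atan2(y, x)=-22.2982° <0 so +360° → 337.7018° ≈ 337.7°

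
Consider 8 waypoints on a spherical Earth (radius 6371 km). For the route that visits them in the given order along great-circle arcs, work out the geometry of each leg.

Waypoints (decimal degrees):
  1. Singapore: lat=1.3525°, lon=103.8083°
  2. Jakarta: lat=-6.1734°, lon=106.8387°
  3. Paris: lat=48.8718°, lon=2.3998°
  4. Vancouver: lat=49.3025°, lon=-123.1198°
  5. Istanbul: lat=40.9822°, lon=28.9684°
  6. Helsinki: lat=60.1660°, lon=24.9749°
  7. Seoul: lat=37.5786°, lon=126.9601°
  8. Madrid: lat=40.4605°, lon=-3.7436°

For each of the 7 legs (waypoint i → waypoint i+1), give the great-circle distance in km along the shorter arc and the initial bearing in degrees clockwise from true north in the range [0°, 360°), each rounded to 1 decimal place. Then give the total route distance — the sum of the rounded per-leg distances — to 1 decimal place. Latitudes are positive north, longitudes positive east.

Leg 1: φ1=0.0236056, φ2=-0.1077462, Δφ=-0.1313517, Δλ=0.0528905 rad; a=sin²(Δφ/2)+cosφ1·cosφ2·sin²(Δλ/2)=0.0050020604; c=2·atan2(√a, √(1-a))=0.141568681; dist=6371·c=901.934 ≈ 901.9 km; running total=901.9 km
Leg 1 bearing: y=sinΔλ·cosφ2=0.05255923, x=cosφ1·sinφ2-sinφ1·cosφ2·cosΔλ=-0.13094154; θ=atan2(y, x)=158.1297° ≈ 158.1°
Leg 2: φ1=-0.1077462, φ2=0.8529738, Δφ=0.9607200, Δλ=-1.8228027 rad; a=sin²(Δφ/2)+cosφ1·cosφ2·sin²(Δλ/2)=0.6220289797; c=2·atan2(√a, √(1-a))=1.817344485; dist=6371·c=11578.302 ≈ 11578.3 km; running total=12480.2 km
Leg 2 bearing: y=sinΔλ·cosφ2=-0.63697055, x=cosφ1·sinφ2-sinφ1·cosφ2·cosΔλ=0.73123473; θ=atan2(y, x)=-41.0588° <0 so +360° → 318.9412° ≈ 318.9°
Leg 3: φ1=0.8529738, φ2=0.8604910, Δφ=0.0075171, Δλ=-2.1907303 rad; a=sin²(Δφ/2)+cosφ1·cosφ2·sin²(Δλ/2)=0.3390503710; c=2·atan2(√a, √(1-a))=1.243061491; dist=6371·c=7919.545 ≈ 7919.5 km; running total=20399.7 km
Leg 3 bearing: y=sinΔλ·cosφ2=-0.53072694, x=cosφ1·sinφ2-sinφ1·cosφ2·cosΔλ=0.78403430; θ=atan2(y, x)=-34.0948° <0 so +360° → 325.9052° ≈ 325.9°
Leg 4: φ1=0.8604910, φ2=0.7152743, Δφ=-0.1452166, Δλ=2.6544398 rad; a=sin²(Δφ/2)+cosφ1·cosφ2·sin²(Δλ/2)=0.4688834619; c=2·atan2(√a, √(1-a))=1.508523009; dist=6371·c=9610.800 ≈ 9610.8 km; running total=30010.5 km
Leg 4 bearing: y=sinΔλ·cosφ2=0.35338386, x=cosφ1·sinφ2-sinφ1·cosφ2·cosΔλ=0.93340607; θ=atan2(y, x)=20.7365° ≈ 20.7°
Leg 5: φ1=0.7152743, φ2=1.0500948, Δφ=0.3348205, Δλ=-0.0696997 rad; a=sin²(Δφ/2)+cosφ1·cosφ2·sin²(Δλ/2)=0.0282212803; c=2·atan2(√a, √(1-a))=0.337584540; dist=6371·c=2150.751 ≈ 2150.8 km; running total=32161.3 km
Leg 5 bearing: y=sinΔλ·cosφ2=-0.03464676, x=cosφ1·sinφ2-sinφ1·cosφ2·cosΔλ=0.32939180; θ=atan2(y, x)=-6.0045° <0 so +360° → 353.9955° ≈ 354.0°
Leg 6: φ1=1.0500948, φ2=0.6558703, Δφ=-0.3942245, Δλ=1.7799775 rad; a=sin²(Δφ/2)+cosφ1·cosφ2·sin²(Δλ/2)=0.2764236515; c=2·atan2(√a, √(1-a))=1.107216803; dist=6371·c=7054.078 ≈ 7054.1 km; running total=39215.4 km
Leg 6 bearing: y=sinΔλ·cosφ2=0.77524161, x=cosφ1·sinφ2-sinφ1·cosφ2·cosΔλ=0.44615571; θ=atan2(y, x)=60.0793° ≈ 60.1°
Leg 7: φ1=0.6558703, φ2=0.7061689, Δφ=0.0502986, Δλ=-2.2812099 rad; a=sin²(Δφ/2)+cosφ1·cosφ2·sin²(Δλ/2)=0.4987462845; c=2·atan2(√a, √(1-a))=1.568288893; dist=6371·c=9991.569 ≈ 9991.6 km; running total=49207.0 km
Leg 7 bearing: y=sinΔλ·cosφ2=-0.57679714, x=cosφ1·sinφ2-sinφ1·cosφ2·cosΔλ=0.81688358; θ=atan2(y, x)=-35.2257° <0 so +360° → 324.7743° ≈ 324.8°

Leg 1: dist=901.9 km, bearing=158.1°
Leg 2: dist=11578.3 km, bearing=318.9°
Leg 3: dist=7919.5 km, bearing=325.9°
Leg 4: dist=9610.8 km, bearing=20.7°
Leg 5: dist=2150.8 km, bearing=354.0°
Leg 6: dist=7054.1 km, bearing=60.1°
Leg 7: dist=9991.6 km, bearing=324.8°
Total: 49207.0 km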